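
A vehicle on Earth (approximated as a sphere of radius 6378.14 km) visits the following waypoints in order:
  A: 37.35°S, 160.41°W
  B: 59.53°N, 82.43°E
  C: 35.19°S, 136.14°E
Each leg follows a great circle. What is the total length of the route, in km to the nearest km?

26666 km

Leg A→B: central angle 2.3559 rad, distance 15026.3 km.
Leg B→C: central angle 1.8249 rad, distance 11639.7 km.
Total: 15026.3 + 11639.7 ≈ 26666 km.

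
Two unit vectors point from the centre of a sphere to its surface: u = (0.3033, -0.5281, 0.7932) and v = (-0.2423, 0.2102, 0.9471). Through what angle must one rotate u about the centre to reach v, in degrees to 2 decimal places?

u·v = 0.5667; |u| = 1.0000, |v| = 0.9999.
cos θ = (u·v)/(|u||v|) = 0.5668, so θ = 55.48°.

55.48°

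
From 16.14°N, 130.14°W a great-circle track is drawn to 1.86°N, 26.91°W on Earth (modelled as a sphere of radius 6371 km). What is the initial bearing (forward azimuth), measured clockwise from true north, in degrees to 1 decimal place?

With φ₁ = 0.2817, φ₂ = 0.0325, Δλ = 1.8017 rad, the forward-azimuth formula gives
θ = atan2( sin Δλ cos φ₂ , cos φ₁ sin φ₂ − sin φ₁ cos φ₂ cos Δλ ) = atan2(0.9729, 0.0948) = 84.44°.
So the initial bearing is 84.4°.

84.4°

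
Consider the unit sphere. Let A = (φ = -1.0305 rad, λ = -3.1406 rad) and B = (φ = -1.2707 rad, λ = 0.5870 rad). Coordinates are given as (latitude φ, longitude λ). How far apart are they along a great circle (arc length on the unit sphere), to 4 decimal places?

0.8058

With latitudes φ₁ = -59.043°, φ₂ = -72.806° and longitude difference Δλ = -146.424°:
cos c = sin φ₁ sin φ₂ + cos φ₁ cos φ₂ cos Δλ = (-0.8576)(-0.9553) + (0.5144)(0.2956)(-0.8332) = 0.69254,
so c = arccos(0.69254) = 0.80579 rad.
On the unit sphere the arc length equals the central angle: 0.8058.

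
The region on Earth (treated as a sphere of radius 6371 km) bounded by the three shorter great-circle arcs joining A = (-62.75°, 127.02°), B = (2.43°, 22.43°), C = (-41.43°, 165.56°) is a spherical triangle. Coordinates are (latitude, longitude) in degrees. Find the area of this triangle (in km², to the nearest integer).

Side lengths (central angles): a = 2.2489, b = 0.5418, c = 1.7243 rad; semiperimeter s = 2.2575.
By l'Huilier's theorem, tan(E/4) = √[tan(s/2) tan((s−a)/2) tan((s−b)/2) tan((s−c)/2)], giving spherical excess E = 0.2141 rad.
Area = E·R² = 0.2141 × (6371)² ≈ 8691297 km².

8691297 km²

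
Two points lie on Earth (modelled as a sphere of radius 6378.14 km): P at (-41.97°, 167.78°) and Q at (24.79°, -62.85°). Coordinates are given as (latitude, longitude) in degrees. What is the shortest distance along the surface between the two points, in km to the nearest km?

15041 km

In radians: φ₁ = -0.7325, φ₂ = 0.4327, Δλ = 129.370° = 2.2579 rad.
cos c = sin φ₁ sin φ₂ + cos φ₁ cos φ₂ cos Δλ = (-0.6687)(0.4193) + (0.7435)(0.9079)(-0.6343) = -0.70856,
so c = arccos(-0.70856) = 2.35825 rad.
Distance = R·c = 6378.14 × 2.3582 ≈ 15041 km.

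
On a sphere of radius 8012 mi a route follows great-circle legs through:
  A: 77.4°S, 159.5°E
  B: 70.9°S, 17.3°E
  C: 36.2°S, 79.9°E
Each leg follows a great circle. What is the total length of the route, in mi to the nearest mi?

10797 mi

Leg A→B: central angle 0.5241 rad, distance 4198.8 mi.
Leg B→C: central angle 0.8236 rad, distance 6598.4 mi.
Total: 4198.8 + 6598.4 ≈ 10797 mi.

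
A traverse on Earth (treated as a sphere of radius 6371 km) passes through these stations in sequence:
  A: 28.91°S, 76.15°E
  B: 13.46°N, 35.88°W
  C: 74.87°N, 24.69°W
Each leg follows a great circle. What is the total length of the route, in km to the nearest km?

19716 km

Leg A→B: central angle 2.0173 rad, distance 12852.5 km.
Leg B→C: central angle 1.0773 rad, distance 6863.4 km.
Total: 12852.5 + 6863.4 ≈ 19716 km.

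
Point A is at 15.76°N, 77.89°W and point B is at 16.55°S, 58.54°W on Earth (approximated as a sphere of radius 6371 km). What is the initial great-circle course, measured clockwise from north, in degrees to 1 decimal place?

148.6°

Δλ = 19.350° = 0.3377 rad.
y = sin Δλ · cos φ₂ = (0.3313)(0.9586) = 0.3176
x = cos φ₁ sin φ₂ − sin φ₁ cos φ₂ cos Δλ = (0.9624)(-0.2849) − (0.2716)(0.9586)(0.9435) = -0.5198
θ = atan2(y, x) = 148.57°, so the bearing is 148.6°.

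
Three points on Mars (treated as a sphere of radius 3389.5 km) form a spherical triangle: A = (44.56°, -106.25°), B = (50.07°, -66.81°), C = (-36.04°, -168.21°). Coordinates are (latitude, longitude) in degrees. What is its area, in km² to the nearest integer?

2639965 km²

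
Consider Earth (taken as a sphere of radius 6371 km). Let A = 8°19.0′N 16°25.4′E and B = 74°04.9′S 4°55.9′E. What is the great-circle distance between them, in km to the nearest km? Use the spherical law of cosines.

9197 km

With latitudes φ₁ = 8.317°, φ₂ = -74.082° and longitude difference Δλ = -11.492°:
cos c = sin φ₁ sin φ₂ + cos φ₁ cos φ₂ cos Δλ = (0.1446)(-0.9617) + (0.9895)(0.2743)(0.9800) = 0.12685,
so c = arccos(0.12685) = 1.44361 rad.
Distance = R·c = 6371 × 1.4436 ≈ 9197 km.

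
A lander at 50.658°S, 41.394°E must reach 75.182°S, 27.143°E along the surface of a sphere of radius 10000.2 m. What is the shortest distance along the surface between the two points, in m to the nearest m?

4399 m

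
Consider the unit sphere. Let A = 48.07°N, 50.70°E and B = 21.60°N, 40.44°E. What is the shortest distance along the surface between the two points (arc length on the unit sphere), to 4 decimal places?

In radians: φ₁ = 0.8390, φ₂ = 0.3770, Δλ = -10.260° = -0.1791 rad.
cos c = sin φ₁ sin φ₂ + cos φ₁ cos φ₂ cos Δλ = (0.7440)(0.3681) + (0.6682)(0.9298)(0.9840) = 0.88523,
so c = arccos(0.88523) = 0.48380 rad.
On the unit sphere the arc length equals the central angle: 0.4838.

0.4838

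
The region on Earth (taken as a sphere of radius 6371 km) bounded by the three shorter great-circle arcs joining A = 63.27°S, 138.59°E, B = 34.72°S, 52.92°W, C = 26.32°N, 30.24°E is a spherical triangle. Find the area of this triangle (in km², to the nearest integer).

86881190 km²

Side lengths (central angles): a = 1.7363, b = 2.1211, c = 1.4238 rad; semiperimeter s = 2.6406.
By l'Huilier's theorem, tan(E/4) = √[tan(s/2) tan((s−a)/2) tan((s−b)/2) tan((s−c)/2)], giving spherical excess E = 2.1405 rad.
Area = E·R² = 2.1405 × (6371)² ≈ 86881190 km².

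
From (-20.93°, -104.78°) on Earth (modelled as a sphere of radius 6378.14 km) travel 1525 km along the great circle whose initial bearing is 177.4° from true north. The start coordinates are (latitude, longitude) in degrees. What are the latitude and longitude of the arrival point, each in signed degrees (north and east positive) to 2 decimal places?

-34.61°, -104.03°

Angular distance δ = d/R = 1525/6378.14 = 0.23910 rad; initial bearing θ = 3.0962 rad.
sin φ₂ = sin φ₁ cos δ + cos φ₁ sin δ cos θ = (-0.3572)(0.9716) + (0.9340)(0.2368)(-0.9990) = -0.5680, so φ₂ = -34.61°.
Δλ = atan2(sin θ sin δ cos φ₁, cos δ − sin φ₁ sin φ₂) = atan2(0.0100, 0.7686) = 0.748°.
λ₂ = -104.780° + 0.748° = -104.03°.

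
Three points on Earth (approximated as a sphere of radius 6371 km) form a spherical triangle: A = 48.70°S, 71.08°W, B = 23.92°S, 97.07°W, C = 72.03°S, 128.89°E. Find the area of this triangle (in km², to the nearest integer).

Side lengths (central angles): a = 1.3800, b = 1.0202, c = 0.5606 rad; semiperimeter s = 1.4804.
By l'Huilier's theorem, tan(E/4) = √[tan(s/2) tan((s−a)/2) tan((s−b)/2) tan((s−c)/2)], giving spherical excess E = 0.2914 rad.
Area = E·R² = 0.2914 × (6371)² ≈ 11826935 km².

11826935 km²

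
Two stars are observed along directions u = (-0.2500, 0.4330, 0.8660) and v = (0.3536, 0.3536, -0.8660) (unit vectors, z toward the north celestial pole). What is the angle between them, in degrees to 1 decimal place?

133.3°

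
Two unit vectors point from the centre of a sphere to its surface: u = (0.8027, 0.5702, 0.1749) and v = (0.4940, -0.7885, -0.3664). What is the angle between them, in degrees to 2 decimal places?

96.73°

u·v = -0.1172; |u| = 1.0000, |v| = 1.0000.
cos θ = (u·v)/(|u||v|) = -0.1171, so θ = 96.73°.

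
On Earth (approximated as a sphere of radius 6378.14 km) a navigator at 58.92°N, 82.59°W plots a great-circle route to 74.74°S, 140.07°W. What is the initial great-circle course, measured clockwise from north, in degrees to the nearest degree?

With φ₁ = 1.0283, φ₂ = -1.3045, Δλ = -1.0032 rad, the forward-azimuth formula gives
θ = atan2( sin Δλ cos φ₂ , cos φ₁ sin φ₂ − sin φ₁ cos φ₂ cos Δλ ) = atan2(-0.2219, -0.6192) = -160.28°.
Adding 360° brings this into [0°, 360°): 200°.

200°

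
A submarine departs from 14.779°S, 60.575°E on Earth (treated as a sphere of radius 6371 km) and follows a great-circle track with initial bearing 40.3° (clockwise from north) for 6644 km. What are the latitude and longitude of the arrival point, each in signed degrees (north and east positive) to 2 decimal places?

30.57°, 101.03°

Angular distance δ = d/R = 6644/6371 = 1.04285 rad; initial bearing θ = 0.7034 rad.
sin φ₂ = sin φ₁ cos δ + cos φ₁ sin δ cos θ = (-0.2551)(0.5038) + (0.9669)(0.8638)(0.7627) = 0.5085, so φ₂ = 30.57°.
Δλ = atan2(sin θ sin δ cos φ₁, cos δ − sin φ₁ sin φ₂) = atan2(0.5402, 0.6335) = 40.458°.
λ₂ = 60.575° + 40.458° = 101.03°.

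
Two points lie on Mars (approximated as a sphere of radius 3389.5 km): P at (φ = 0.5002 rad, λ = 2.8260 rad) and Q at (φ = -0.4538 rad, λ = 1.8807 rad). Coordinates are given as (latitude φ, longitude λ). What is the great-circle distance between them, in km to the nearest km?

4462 km

Let φ₁ = 0.5002 rad, φ₂ = -0.4538 rad, and Δλ = -0.9453 rad.
cos c = sin φ₁ sin φ₂ + cos φ₁ cos φ₂ cos Δλ = (0.4796)(-0.4384) + (0.8775)(0.8988)(0.5855) = 0.25152,
so c = arccos(0.25152) = 1.31655 rad.
Distance = R·c = 3389.5 × 1.3165 ≈ 4462 km.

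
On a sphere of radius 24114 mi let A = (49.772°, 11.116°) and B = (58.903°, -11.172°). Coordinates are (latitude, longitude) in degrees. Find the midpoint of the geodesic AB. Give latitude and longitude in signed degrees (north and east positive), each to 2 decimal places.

54.85°, 1.23°

The central angle between A and B is δ = 0.2751 rad.
With f = 0.5, the slerp weights are sin((1−f)δ)/sin δ = 0.5048 and sin(fδ)/sin δ = 0.5048.
Weighted sum of the unit vectors: (0.5048)·(0.6337,0.1245,0.7635) + (0.5048)·(0.5067,-0.1001,0.8563) = (0.5756, 0.0123, 0.8176).
Converting back: φ = atan2(z, √(x²+y²)) = 54.85°, λ = atan2(y, x) = 1.23°.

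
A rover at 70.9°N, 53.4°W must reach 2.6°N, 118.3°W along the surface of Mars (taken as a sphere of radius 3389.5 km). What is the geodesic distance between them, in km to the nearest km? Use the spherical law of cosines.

4705 km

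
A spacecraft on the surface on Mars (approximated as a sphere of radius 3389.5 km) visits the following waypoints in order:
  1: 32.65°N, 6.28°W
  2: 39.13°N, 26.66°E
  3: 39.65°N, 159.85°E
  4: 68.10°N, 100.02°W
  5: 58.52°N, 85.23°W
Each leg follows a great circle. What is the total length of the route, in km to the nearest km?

11030 km

Leg 1→2: central angle 0.4765 rad, distance 1615.0 km.
Leg 2→3: central angle 1.5769 rad, distance 5344.9 km.
Leg 3→4: central angle 0.9985 rad, distance 3384.5 km.
Leg 4→5: central angle 0.2023 rad, distance 685.8 km.
Total: 1615.0 + 5344.9 + 3384.5 + 685.8 ≈ 11030 km.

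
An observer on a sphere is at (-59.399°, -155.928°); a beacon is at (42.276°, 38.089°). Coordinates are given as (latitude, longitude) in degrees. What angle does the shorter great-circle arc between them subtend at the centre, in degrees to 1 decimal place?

Let φ₁ = -1.0367 rad, φ₂ = 0.7379 rad, and Δλ = -2.8969 rad.
Haversine: a = sin²(Δφ/2) + cos φ₁ cos φ₂ sin²(Δλ/2) = 0.6012 + (0.5091)(0.7399)(0.9851) = 0.97223.
Central angle c = 2·arcsin(√a) = 2.80674 rad.
So the angular separation is 160.8°.

160.8°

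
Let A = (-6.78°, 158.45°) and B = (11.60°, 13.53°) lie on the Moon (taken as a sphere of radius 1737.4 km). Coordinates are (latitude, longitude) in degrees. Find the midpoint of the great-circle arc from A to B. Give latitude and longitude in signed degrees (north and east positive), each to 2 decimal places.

7.95°, 87.22°

Central angle δ = 2.5318 rad. Interpolating on the sphere with fraction f = 0.5:
P = [sin((1−f)δ)·A + sin(fδ)·B] / sin δ = 1.6656·A + 1.6656·B in Cartesian coordinates,
giving P = (0.0480, 0.9892, 0.1383), i.e. latitude 7.95°, longitude 87.22°.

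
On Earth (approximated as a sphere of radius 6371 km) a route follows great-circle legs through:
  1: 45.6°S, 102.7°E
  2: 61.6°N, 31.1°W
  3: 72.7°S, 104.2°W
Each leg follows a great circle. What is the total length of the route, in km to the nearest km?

Leg 1→2: central angle 2.6037 rad, distance 16588.5 km.
Leg 2→3: central angle 2.4960 rad, distance 15902.0 km.
Total: 16588.5 + 15902.0 ≈ 32490 km.

32490 km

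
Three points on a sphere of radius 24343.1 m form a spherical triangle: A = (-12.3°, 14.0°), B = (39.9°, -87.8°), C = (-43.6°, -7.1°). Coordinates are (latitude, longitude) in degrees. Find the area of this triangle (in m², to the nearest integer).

Side lengths (central angles): a = 1.9311, b = 0.6317, c = 1.8649 rad; semiperimeter s = 2.2139.
By l'Huilier's theorem, tan(E/4) = √[tan(s/2) tan((s−a)/2) tan((s−b)/2) tan((s−c)/2)], giving spherical excess E = 0.8861 rad.
Area = E·R² = 0.8861 × (24343.1)² ≈ 525090733 m².

525090733 m²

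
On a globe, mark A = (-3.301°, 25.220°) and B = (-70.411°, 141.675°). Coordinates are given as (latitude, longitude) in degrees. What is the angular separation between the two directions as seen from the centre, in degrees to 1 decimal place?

95.4°

In radians: φ₁ = -0.0576, φ₂ = -1.2289, Δλ = 116.455° = 2.0325 rad.
Haversine: a = sin²(Δφ/2) + cos φ₁ cos φ₂ sin²(Δλ/2) = 0.3055 + (0.9983)(0.3353)(0.7227) = 0.54743.
Central angle c = 2·arcsin(√a) = 1.66580 rad.
So the angular separation is 95.4°.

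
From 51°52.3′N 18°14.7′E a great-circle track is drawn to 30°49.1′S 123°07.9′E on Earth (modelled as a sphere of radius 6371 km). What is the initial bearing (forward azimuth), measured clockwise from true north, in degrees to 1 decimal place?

99.8°

Δλ = 104.887° = 1.8306 rad.
y = sin Δλ · cos φ₂ = (0.9664)(0.8588) = 0.8300
x = cos φ₁ sin φ₂ − sin φ₁ cos φ₂ cos Δλ = (0.6174)(-0.5123) − (0.7866)(0.8588)(-0.2569) = -0.1428
θ = atan2(y, x) = 99.76°, so the bearing is 99.8°.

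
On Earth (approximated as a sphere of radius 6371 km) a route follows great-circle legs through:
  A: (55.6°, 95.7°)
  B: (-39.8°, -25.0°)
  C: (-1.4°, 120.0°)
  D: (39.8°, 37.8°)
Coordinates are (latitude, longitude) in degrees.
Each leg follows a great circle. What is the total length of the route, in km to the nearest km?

39066 km

Leg A→B: central angle 2.4185 rad, distance 15408.3 km.
Leg B→C: central angle 2.2313 rad, distance 14215.6 km.
Leg C→D: central angle 1.4821 rad, distance 9442.3 km.
Total: 15408.3 + 14215.6 + 9442.3 ≈ 39066 km.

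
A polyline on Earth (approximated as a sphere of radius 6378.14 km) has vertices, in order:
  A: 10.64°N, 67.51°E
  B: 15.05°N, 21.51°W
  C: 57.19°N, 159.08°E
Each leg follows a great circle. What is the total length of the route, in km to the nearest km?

21605 km

Leg A→B: central angle 1.5066 rad, distance 9609.2 km.
Leg B→C: central angle 1.8807 rad, distance 11995.6 km.
Total: 9609.2 + 11995.6 ≈ 21605 km.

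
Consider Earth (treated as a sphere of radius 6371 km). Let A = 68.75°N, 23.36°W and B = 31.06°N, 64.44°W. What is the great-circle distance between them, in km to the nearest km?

With latitudes φ₁ = 68.750°, φ₂ = 31.060° and longitude difference Δλ = -41.080°:
cos c = sin φ₁ sin φ₂ + cos φ₁ cos φ₂ cos Δλ = (0.9320)(0.5159) + (0.3624)(0.8566)(0.7538) = 0.71489,
so c = arccos(0.71489) = 0.77433 rad.
Distance = R·c = 6371 × 0.7743 ≈ 4933 km.

4933 km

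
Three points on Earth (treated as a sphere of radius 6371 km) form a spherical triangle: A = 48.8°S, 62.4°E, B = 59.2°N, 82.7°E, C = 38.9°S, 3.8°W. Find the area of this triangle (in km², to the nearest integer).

52420981 km²

Side lengths (central angles): a = 2.1119, b = 0.8239, c = 1.9071 rad; semiperimeter s = 2.4214.
By l'Huilier's theorem, tan(E/4) = √[tan(s/2) tan((s−a)/2) tan((s−b)/2) tan((s−c)/2)], giving spherical excess E = 1.2915 rad.
Area = E·R² = 1.2915 × (6371)² ≈ 52420981 km².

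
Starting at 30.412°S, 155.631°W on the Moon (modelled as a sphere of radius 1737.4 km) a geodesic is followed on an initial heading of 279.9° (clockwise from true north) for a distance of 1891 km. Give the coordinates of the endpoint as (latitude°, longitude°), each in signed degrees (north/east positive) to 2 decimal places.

Angular distance δ = d/R = 1891/1737.4 = 1.08841 rad; initial bearing θ = 4.8852 rad.
sin φ₂ = sin φ₁ cos δ + cos φ₁ sin δ cos θ = (-0.5062)(0.4639) + (0.8624)(0.8859)(0.1719) = -0.1035, so φ₂ = -5.94°.
Δλ = atan2(sin θ sin δ cos φ₁, cos δ − sin φ₁ sin φ₂) = atan2(-0.7526, 0.4115) = -61.331°.
λ₂ = -155.631° − 61.331° = -216.96° → 143.04° after wrapping to (−180°, 180°].

-5.94°, 143.04°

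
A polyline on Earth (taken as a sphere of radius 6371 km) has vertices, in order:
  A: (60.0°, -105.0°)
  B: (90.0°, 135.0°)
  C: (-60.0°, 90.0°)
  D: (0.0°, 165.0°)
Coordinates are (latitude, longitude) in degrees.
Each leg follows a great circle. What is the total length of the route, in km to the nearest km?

29196 km

Leg A→B: central angle 0.5236 rad, distance 3335.8 km.
Leg B→C: central angle 2.6180 rad, distance 16679.2 km.
Leg C→D: central angle 1.4410 rad, distance 9180.8 km.
Total: 3335.8 + 16679.2 + 9180.8 ≈ 29196 km.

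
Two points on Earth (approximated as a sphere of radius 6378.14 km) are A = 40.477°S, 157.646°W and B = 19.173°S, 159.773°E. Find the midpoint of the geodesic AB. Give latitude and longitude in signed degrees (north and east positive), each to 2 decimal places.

The central angle between A and B is δ = 0.7344 rad.
With f = 0.5, the slerp weights are sin((1−f)δ)/sin δ = 0.5357 and sin(fδ)/sin δ = 0.5357.
Weighted sum of the unit vectors: (0.5357)·(-0.7035,-0.2893,-0.6491) + (0.5357)·(-0.8863,0.3266,-0.3284) = (-0.8517, 0.0200, -0.5237).
Converting back: φ = atan2(z, √(x²+y²)) = -31.58°, λ = atan2(y, x) = 178.66°.

-31.58°, 178.66°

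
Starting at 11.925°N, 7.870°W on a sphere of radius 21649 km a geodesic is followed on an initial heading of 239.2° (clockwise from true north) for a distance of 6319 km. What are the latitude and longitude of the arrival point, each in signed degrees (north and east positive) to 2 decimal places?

Angular distance δ = d/R = 6319/21649 = 0.29188 rad; initial bearing θ = 4.1748 rad.
sin φ₂ = sin φ₁ cos δ + cos φ₁ sin δ cos θ = (0.2066)(0.9577) + (0.9784)(0.2878)(-0.5120) = 0.0537, so φ₂ = 3.08°.
Δλ = atan2(sin θ sin δ cos φ₁, cos δ − sin φ₁ sin φ₂) = atan2(-0.2418, 0.9466) = -14.331°.
λ₂ = -7.870° − 14.331° = -22.20°.

3.08°, -22.20°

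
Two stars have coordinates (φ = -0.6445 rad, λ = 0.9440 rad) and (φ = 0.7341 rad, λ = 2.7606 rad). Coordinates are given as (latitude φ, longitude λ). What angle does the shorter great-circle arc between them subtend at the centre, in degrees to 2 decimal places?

123.16°

Let φ₁ = -0.6445 rad, φ₂ = 0.7341 rad, and Δλ = 1.8166 rad.
Haversine: a = sin²(Δφ/2) + cos φ₁ cos φ₂ sin²(Δλ/2) = 0.4045 + (0.7994)(0.7424)(0.6217) = 0.77345.
Central angle c = 2·arcsin(√a) = 2.14946 rad.
So the angular separation is 123.16°.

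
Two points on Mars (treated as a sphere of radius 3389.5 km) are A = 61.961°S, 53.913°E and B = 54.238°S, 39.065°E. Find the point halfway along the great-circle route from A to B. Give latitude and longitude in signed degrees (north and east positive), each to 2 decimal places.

The central angle between A and B is δ = 0.1913 rad.
With f = 0.5, the slerp weights are sin((1−f)δ)/sin δ = 0.5023 and sin(fδ)/sin δ = 0.5023.
Weighted sum of the unit vectors: (0.5023)·(0.2769,0.3799,-0.8826) + (0.5023)·(0.4538,0.3683,-0.8115) = (0.3670, 0.3758, -0.8509).
Converting back: φ = atan2(z, √(x²+y²)) = -58.31°, λ = atan2(y, x) = 45.68°.

-58.31°, 45.68°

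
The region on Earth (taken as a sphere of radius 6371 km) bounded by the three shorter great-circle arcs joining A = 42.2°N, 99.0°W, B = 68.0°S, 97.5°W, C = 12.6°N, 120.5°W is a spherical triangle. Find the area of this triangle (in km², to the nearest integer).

16916977 km²

Side lengths (central angles): a = 1.4361, b = 0.6108, c = 1.9235 rad; semiperimeter s = 1.9852.
By l'Huilier's theorem, tan(E/4) = √[tan(s/2) tan((s−a)/2) tan((s−b)/2) tan((s−c)/2)], giving spherical excess E = 0.4168 rad.
Area = E·R² = 0.4168 × (6371)² ≈ 16916977 km².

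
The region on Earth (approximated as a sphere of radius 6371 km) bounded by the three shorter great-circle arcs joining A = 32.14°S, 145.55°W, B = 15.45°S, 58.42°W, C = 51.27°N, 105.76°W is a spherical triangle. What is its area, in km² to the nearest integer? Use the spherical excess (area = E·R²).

Side lengths (central angles): a = 1.3686, b = 1.5787, c = 1.3872 rad; semiperimeter s = 2.1673.
By l'Huilier's theorem, tan(E/4) = √[tan(s/2) tan((s−a)/2) tan((s−b)/2) tan((s−c)/2)], giving spherical excess E = 1.2208 rad.
Area = E·R² = 1.2208 × (6371)² ≈ 49550014 km².

49550014 km²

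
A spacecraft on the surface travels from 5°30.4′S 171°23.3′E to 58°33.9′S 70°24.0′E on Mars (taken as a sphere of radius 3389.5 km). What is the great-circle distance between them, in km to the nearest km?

5382 km

With latitudes φ₁ = -5.507°, φ₂ = -58.565° and longitude difference Δλ = -100.988°:
Haversine: a = sin²(Δφ/2) + cos φ₁ cos φ₂ sin²(Δλ/2) = 0.1995 + (0.9954)(0.5215)(0.5953) = 0.50854.
Central angle c = 2·arcsin(√a) = 1.58787 rad.
Distance = R·c = 3389.5 × 1.5879 ≈ 5382 km.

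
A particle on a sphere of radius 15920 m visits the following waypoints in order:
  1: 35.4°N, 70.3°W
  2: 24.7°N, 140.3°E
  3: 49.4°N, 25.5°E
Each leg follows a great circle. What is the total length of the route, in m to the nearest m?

Leg 1→2: central angle 1.9773 rad, distance 31477.9 m.
Leg 2→3: central angle 1.5015 rad, distance 23903.3 m.
Total: 31477.9 + 23903.3 ≈ 55381 m.

55381 m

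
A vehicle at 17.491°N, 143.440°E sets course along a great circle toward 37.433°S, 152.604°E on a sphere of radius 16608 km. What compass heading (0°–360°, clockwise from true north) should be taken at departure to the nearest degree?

171°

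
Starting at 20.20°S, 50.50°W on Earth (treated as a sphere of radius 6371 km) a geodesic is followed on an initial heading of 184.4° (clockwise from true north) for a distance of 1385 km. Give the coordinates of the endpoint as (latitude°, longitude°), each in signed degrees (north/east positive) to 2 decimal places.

Angular distance δ = d/R = 1385/6371 = 0.21739 rad; initial bearing θ = 3.2184 rad.
sin φ₂ = sin φ₁ cos δ + cos φ₁ sin δ cos θ = (-0.3453)(0.9765) + (0.9385)(0.2157)(-0.9971) = -0.5390, so φ₂ = -32.62°.
Δλ = atan2(sin θ sin δ cos φ₁, cos δ − sin φ₁ sin φ₂) = atan2(-0.0155, 0.7904) = -1.126°.
λ₂ = -50.500° − 1.126° = -51.63°.

-32.62°, -51.63°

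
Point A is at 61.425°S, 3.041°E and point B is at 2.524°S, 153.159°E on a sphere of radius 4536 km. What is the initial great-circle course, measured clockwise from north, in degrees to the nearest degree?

148°

Δλ = 150.118° = 2.6201 rad.
y = sin Δλ · cos φ₂ = (0.4982)(0.9990) = 0.4977
x = cos φ₁ sin φ₂ − sin φ₁ cos φ₂ cos Δλ = (0.4783)(-0.0440) − (-0.8782)(0.9990)(-0.8671) = -0.7818
θ = atan2(y, x) = 147.52°, so the bearing is 148°.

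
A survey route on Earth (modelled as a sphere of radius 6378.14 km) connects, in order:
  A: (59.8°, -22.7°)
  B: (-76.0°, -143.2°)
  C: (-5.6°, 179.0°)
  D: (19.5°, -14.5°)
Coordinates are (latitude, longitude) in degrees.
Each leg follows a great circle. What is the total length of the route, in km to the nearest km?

43250 km

Leg A→B: central angle 2.6914 rad, distance 17166.2 km.
Leg B→C: central angle 1.2819 rad, distance 8175.9 km.
Leg C→D: central angle 2.8078 rad, distance 17908.3 km.
Total: 17166.2 + 8175.9 + 17908.3 ≈ 43250 km.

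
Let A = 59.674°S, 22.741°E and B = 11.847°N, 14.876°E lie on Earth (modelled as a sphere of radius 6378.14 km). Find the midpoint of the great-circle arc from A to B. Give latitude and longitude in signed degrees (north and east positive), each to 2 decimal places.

-23.96°, 17.55°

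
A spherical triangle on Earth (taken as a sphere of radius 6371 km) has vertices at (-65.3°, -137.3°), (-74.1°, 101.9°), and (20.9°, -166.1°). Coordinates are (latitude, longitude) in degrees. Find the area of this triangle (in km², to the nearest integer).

23860979 km²

Side lengths (central angles): a = 1.9305, b = 1.5528, c = 0.6178 rad; semiperimeter s = 2.0506.
By l'Huilier's theorem, tan(E/4) = √[tan(s/2) tan((s−a)/2) tan((s−b)/2) tan((s−c)/2)], giving spherical excess E = 0.5879 rad.
Area = E·R² = 0.5879 × (6371)² ≈ 23860979 km².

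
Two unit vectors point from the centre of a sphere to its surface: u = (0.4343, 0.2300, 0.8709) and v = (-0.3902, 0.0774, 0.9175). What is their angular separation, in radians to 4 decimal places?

0.8667 rad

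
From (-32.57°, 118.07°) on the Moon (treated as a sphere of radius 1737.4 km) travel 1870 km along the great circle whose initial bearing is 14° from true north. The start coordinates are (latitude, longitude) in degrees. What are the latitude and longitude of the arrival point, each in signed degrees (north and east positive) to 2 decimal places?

Angular distance δ = d/R = 1870/1737.4 = 1.07632 rad; initial bearing θ = 0.2443 rad.
sin φ₂ = sin φ₁ cos δ + cos φ₁ sin δ cos θ = (-0.5383)(0.4746) + (0.8427)(0.8802)(0.9703) = 0.4643, so φ₂ = 27.66°.
Δλ = atan2(sin θ sin δ cos φ₁, cos δ − sin φ₁ sin φ₂) = atan2(0.1795, 0.7245) = 13.912°.
λ₂ = 118.070° + 13.912° = 131.98°.

27.66°, 131.98°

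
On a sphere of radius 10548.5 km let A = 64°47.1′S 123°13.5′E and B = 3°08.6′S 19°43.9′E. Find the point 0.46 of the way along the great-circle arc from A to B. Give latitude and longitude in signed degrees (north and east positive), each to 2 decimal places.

Central angle δ = 1.6205 rad. Interpolating on the sphere with fraction f = 0.46:
P = [sin((1−f)δ)·A + sin(fδ)·B] / sin δ = 0.7685·A + 0.6791·B in Cartesian coordinates,
giving P = (0.4589, 0.5028, -0.7325), i.e. latitude -47.10°, longitude 47.62°.

-47.10°, 47.62°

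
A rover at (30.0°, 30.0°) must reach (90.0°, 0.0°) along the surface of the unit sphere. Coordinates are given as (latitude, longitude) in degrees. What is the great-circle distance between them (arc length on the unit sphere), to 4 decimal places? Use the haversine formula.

With latitudes φ₁ = 30.000°, φ₂ = 90.000° and longitude difference Δλ = -30.000°:
Haversine: a = sin²(Δφ/2) + cos φ₁ cos φ₂ sin²(Δλ/2) = 0.2500 + (0.8660)(0.0000)(0.0670) = 0.25000.
Central angle c = 2·arcsin(√a) = 1.04720 rad.
On the unit sphere the arc length equals the central angle: 1.0472.

1.0472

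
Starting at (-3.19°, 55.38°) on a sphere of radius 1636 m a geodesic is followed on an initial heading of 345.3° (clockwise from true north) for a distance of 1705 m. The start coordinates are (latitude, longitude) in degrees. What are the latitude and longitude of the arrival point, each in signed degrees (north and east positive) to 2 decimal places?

53.70°, 33.66°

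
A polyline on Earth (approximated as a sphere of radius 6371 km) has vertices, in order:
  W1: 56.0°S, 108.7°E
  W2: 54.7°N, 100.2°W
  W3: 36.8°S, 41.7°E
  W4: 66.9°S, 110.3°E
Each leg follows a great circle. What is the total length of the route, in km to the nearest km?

Leg W1→W2: central angle 2.8560 rad, distance 18195.7 km.
Leg W2→W3: central angle 2.5925 rad, distance 16516.9 km.
Leg W3→W4: central angle 0.8425 rad, distance 5367.4 km.
Total: 18195.7 + 16516.9 + 5367.4 ≈ 40080 km.

40080 km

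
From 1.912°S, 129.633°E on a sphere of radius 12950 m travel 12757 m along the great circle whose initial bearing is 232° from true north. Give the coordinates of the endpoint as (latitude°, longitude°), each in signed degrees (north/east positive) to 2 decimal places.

Angular distance δ = d/R = 12757/12950 = 0.98510 rad; initial bearing θ = 4.0492 rad.
sin φ₂ = sin φ₁ cos δ + cos φ₁ sin δ cos θ = (-0.0334)(0.5528) + (0.9994)(0.8333)(-0.6157) = -0.5312, so φ₂ = -32.09°.
Δλ = atan2(sin θ sin δ cos φ₁, cos δ − sin φ₁ sin φ₂) = atan2(-0.6563, 0.5351) = -50.811°.
λ₂ = 129.633° − 50.811° = 78.82°.

-32.09°, 78.82°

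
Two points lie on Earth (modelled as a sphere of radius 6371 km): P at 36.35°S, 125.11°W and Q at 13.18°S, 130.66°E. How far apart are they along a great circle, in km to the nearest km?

In radians: φ₁ = -0.6344, φ₂ = -0.2300, Δλ = -104.230° = -1.8192 rad.
cos c = sin φ₁ sin φ₂ + cos φ₁ cos φ₂ cos Δλ = (-0.5927)(-0.2280) + (0.8054)(0.9737)(-0.2458) = -0.05762,
so c = arccos(-0.05762) = 1.62845 rad.
Distance = R·c = 6371 × 1.6284 ≈ 10375 km.

10375 km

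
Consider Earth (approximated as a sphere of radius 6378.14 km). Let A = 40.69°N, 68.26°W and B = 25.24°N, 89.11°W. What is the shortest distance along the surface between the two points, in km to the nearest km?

2586 km

In radians: φ₁ = 0.7102, φ₂ = 0.4405, Δλ = -20.850° = -0.3639 rad.
cos c = sin φ₁ sin φ₂ + cos φ₁ cos φ₂ cos Δλ = (0.6520)(0.4264) + (0.7582)(0.9045)(0.9345) = 0.91895,
so c = arccos(0.91895) = 0.40539 rad.
Distance = R·c = 6378.14 × 0.4054 ≈ 2586 km.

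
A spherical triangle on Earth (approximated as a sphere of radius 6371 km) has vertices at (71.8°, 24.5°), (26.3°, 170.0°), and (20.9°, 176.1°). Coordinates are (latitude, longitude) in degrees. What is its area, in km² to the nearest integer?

Side lengths (central angles): a = 0.1356, b = 1.4885, c = 1.3795 rad; semiperimeter s = 1.5018.
By l'Huilier's theorem, tan(E/4) = √[tan(s/2) tan((s−a)/2) tan((s−b)/2) tan((s−c)/2)], giving spherical excess E = 0.0703 rad.
Area = E·R² = 0.0703 × (6371)² ≈ 2855171 km².

2855171 km²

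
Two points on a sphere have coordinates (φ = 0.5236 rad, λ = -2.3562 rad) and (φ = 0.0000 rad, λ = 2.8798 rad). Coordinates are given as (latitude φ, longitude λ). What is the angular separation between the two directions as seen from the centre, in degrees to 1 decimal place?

64.3°

In radians: φ₁ = 0.5236, φ₂ = 0.0000, Δλ = -59.999° = -1.0472 rad.
Haversine: a = sin²(Δφ/2) + cos φ₁ cos φ₂ sin²(Δλ/2) = 0.0670 + (0.8660)(1.0000)(0.2500) = 0.28349.
Central angle c = 2·arcsin(√a) = 1.12295 rad.
So the angular separation is 64.3°.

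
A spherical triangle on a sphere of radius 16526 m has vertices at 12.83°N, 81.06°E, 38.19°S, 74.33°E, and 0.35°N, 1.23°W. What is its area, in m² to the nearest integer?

Side lengths (central angles): a = 1.3774, b = 1.4382, c = 0.8972 rad; semiperimeter s = 1.8564.
By l'Huilier's theorem, tan(E/4) = √[tan(s/2) tan((s−a)/2) tan((s−b)/2) tan((s−c)/2)], giving spherical excess E = 0.7501 rad.
Area = E·R² = 0.7501 × (16526)² ≈ 204854589 m².

204854589 m²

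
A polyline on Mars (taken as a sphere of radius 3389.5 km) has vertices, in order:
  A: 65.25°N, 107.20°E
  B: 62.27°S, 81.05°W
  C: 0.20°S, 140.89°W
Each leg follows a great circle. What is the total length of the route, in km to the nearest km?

14884 km

Leg A→B: central angle 3.0595 rad, distance 10370.2 km.
Leg B→C: central angle 1.3317 rad, distance 4513.7 km.
Total: 10370.2 + 4513.7 ≈ 14884 km.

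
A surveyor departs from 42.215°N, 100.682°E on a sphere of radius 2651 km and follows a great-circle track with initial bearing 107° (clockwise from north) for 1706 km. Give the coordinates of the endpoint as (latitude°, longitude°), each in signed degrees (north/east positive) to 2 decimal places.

24.05°, 139.61°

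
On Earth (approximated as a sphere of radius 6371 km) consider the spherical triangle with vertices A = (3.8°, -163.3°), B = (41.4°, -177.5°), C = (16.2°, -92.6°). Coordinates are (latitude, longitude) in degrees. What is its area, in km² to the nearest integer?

20322860 km²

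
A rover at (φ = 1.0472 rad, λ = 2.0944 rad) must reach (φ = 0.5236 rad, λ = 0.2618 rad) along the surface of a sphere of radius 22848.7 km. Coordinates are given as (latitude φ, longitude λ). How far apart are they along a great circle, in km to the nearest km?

28425 km

In radians: φ₁ = 1.0472, φ₂ = 0.5236, Δλ = -105.000° = -1.8326 rad.
cos c = sin φ₁ sin φ₂ + cos φ₁ cos φ₂ cos Δλ = (0.8660)(0.5000) + (0.5000)(0.8660)(-0.2588) = 0.32094,
so c = arccos(0.32094) = 1.24407 rad.
Distance = R·c = 22848.7 × 1.2441 ≈ 28425 km.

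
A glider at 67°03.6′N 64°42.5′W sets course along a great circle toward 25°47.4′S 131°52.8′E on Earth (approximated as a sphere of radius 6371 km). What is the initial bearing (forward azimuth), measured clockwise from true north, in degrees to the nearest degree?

338°

Δλ = -163.412° = -2.8521 rad.
y = sin Δλ · cos φ₂ = (-0.2855)(0.9004) = -0.2571
x = cos φ₁ sin φ₂ − sin φ₁ cos φ₂ cos Δλ = (0.3898)(-0.4351) − (0.9209)(0.9004)(-0.9584) = 0.6251
θ = atan2(y, x) = -22.35°; adding 360° gives 338°.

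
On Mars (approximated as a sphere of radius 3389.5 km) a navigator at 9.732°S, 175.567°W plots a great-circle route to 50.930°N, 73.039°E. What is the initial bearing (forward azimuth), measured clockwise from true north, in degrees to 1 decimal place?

Δλ = -111.394° = -1.9442 rad.
y = sin Δλ · cos φ₂ = (-0.9311)(0.6303) = -0.5868
x = cos φ₁ sin φ₂ − sin φ₁ cos φ₂ cos Δλ = (0.9856)(0.7764) − (-0.1690)(0.6303)(-0.3648) = 0.7263
θ = atan2(y, x) = -38.94°; adding 360° gives 321.1°.

321.1°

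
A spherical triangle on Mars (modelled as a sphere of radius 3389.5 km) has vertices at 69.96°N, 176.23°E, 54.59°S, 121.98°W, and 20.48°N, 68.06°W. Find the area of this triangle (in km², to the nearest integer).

Side lengths (central angles): a = 1.5363, b = 1.3802, c = 2.3075 rad; semiperimeter s = 2.6120.
By l'Huilier's theorem, tan(E/4) = √[tan(s/2) tan((s−a)/2) tan((s−b)/2) tan((s−c)/2)], giving spherical excess E = 1.8184 rad.
Area = E·R² = 1.8184 × (3389.5)² ≈ 20891581 km².

20891581 km²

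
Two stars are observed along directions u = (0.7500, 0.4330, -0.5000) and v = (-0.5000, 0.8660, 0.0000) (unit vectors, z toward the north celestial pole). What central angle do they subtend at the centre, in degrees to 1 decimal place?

90.0°

u·v = -0.0000; |u| = 1.0000, |v| = 1.0000.
cos θ = (u·v)/(|u||v|) = -0.0000, so θ = 90.0°.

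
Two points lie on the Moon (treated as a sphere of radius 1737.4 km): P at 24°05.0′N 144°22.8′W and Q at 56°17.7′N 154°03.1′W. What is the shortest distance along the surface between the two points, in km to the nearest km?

In radians: φ₁ = 0.4203, φ₂ = 0.9825, Δλ = -9.672° = -0.1688 rad.
cos c = sin φ₁ sin φ₂ + cos φ₁ cos φ₂ cos Δλ = (0.4081)(0.8319) + (0.9130)(0.5549)(0.9858) = 0.83888,
so c = arccos(0.83888) = 0.57557 rad.
Distance = R·c = 1737.4 × 0.5756 ≈ 1000 km.

1000 km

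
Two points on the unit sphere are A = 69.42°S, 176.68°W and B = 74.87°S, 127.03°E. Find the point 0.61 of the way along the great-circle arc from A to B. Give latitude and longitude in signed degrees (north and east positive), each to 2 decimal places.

-74.67°, 152.94°

The central angle between A and B is δ = 0.3023 rad.
With f = 0.61, the slerp weights are sin((1−f)δ)/sin δ = 0.3951 and sin(fδ)/sin δ = 0.6159.
Weighted sum of the unit vectors: (0.3951)·(-0.3509,-0.0204,-0.9362) + (0.6159)·(-0.1572,0.2084,-0.9653) = (-0.2355, 0.1203, -0.9644).
Converting back: φ = atan2(z, √(x²+y²)) = -74.67°, λ = atan2(y, x) = 152.94°.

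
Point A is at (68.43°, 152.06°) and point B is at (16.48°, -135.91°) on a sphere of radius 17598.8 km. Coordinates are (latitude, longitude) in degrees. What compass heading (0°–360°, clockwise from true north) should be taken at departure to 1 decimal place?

100.6°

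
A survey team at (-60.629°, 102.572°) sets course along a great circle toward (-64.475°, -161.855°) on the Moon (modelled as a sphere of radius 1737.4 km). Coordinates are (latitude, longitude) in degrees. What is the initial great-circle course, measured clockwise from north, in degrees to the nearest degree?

138°

Δλ = 95.573° = 1.6681 rad.
y = sin Δλ · cos φ₂ = (0.9953)(0.4309) = 0.4289
x = cos φ₁ sin φ₂ − sin φ₁ cos φ₂ cos Δλ = (0.4905)(-0.9024) − (-0.8715)(0.4309)(-0.0971) = -0.4791
θ = atan2(y, x) = 138.16°, so the bearing is 138°.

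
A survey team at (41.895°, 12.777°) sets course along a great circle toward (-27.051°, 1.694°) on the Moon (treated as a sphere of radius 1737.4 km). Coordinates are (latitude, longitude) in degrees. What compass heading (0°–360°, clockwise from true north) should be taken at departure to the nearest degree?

Δλ = -11.083° = -0.1934 rad.
y = sin Δλ · cos φ₂ = (-0.1922)(0.8906) = -0.1712
x = cos φ₁ sin φ₂ − sin φ₁ cos φ₂ cos Δλ = (0.7444)(-0.4548) − (0.6678)(0.8906)(0.9813) = -0.9222
θ = atan2(y, x) = -169.48°; adding 360° gives 191°.

191°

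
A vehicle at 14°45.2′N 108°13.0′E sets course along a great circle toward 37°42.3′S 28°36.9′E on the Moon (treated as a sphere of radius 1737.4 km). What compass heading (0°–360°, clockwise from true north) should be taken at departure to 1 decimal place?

Δλ = -79.602° = -1.3893 rad.
y = sin Δλ · cos φ₂ = (-0.9836)(0.7912) = -0.7782
x = cos φ₁ sin φ₂ − sin φ₁ cos φ₂ cos Δλ = (0.9670)(-0.6116) − (0.2547)(0.7912)(0.1805) = -0.6278
θ = atan2(y, x) = -128.90°; adding 360° gives 231.1°.

231.1°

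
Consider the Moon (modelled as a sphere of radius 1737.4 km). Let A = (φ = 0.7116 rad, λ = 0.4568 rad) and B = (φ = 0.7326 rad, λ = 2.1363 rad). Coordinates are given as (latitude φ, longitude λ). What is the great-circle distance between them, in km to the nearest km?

2060 km

With latitudes φ₁ = 40.772°, φ₂ = 41.975° and longitude difference Δλ = 96.228°:
cos c = sin φ₁ sin φ₂ + cos φ₁ cos φ₂ cos Δλ = (0.6530)(0.6688) + (0.7573)(0.7434)(-0.1085) = 0.37568,
so c = arccos(0.37568) = 1.18567 rad.
Distance = R·c = 1737.4 × 1.1857 ≈ 2060 km.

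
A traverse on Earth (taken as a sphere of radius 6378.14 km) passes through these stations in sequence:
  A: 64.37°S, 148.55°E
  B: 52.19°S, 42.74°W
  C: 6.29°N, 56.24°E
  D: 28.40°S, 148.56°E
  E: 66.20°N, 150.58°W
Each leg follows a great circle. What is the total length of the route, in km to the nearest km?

40499 km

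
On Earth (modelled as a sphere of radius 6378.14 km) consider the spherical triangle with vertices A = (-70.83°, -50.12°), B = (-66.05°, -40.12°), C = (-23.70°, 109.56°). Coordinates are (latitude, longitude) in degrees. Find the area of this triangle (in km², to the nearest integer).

3464420 km²

Side lengths (central angles): a = 1.5243, b = 1.4729, c = 0.1050 rad; semiperimeter s = 1.5511.
By l'Huilier's theorem, tan(E/4) = √[tan(s/2) tan((s−a)/2) tan((s−b)/2) tan((s−c)/2)], giving spherical excess E = 0.0852 rad.
Area = E·R² = 0.0852 × (6378.14)² ≈ 3464420 km².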